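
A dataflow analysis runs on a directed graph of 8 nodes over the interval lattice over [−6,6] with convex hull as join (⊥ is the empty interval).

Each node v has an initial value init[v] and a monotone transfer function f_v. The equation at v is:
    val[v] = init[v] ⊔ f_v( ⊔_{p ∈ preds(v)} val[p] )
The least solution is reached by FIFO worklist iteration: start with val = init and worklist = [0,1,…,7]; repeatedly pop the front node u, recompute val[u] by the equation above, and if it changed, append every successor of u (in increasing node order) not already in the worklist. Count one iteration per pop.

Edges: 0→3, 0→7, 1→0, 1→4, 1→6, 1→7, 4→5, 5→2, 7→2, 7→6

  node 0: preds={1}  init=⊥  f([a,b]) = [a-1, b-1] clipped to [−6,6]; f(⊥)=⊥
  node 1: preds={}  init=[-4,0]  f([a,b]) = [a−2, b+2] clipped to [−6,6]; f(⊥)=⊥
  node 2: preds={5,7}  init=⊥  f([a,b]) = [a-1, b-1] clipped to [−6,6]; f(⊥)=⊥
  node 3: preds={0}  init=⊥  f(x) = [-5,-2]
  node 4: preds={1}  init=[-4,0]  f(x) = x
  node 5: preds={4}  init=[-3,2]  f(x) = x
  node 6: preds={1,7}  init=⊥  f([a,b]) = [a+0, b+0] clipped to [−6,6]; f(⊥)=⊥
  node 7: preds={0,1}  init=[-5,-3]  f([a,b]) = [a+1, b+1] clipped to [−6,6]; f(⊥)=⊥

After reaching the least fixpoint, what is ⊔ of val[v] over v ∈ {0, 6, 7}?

Trace (10 dequeues):
  [1] u=0 | in [-4,0] | out [-5,-1] | prev ⊥ | push {}
  [2] u=1 | in ⊥ | out [-4,0] | ==
  [3] u=2 | in [-5,2] | out [-6,1] | prev ⊥ | push {}
  [4] u=3 | in [-5,-1] | out [-5,-2] | prev ⊥ | push {}
  [5] u=4 | in [-4,0] | out [-4,0] | ==
  [6] u=5 | in [-4,0] | out [-4,2] | prev [-3,2] | push {2}
  [7] u=6 | in [-5,0] | out [-5,0] | prev ⊥ | push {}
  [8] u=7 | in [-5,0] | out [-5,1] | prev [-5,-3] | push {6}
  [9] u=2 | in [-5,2] | out [-6,1] | ==
  [10] u=6 | in [-5,1] | out [-5,1] | prev [-5,0] | push {}

Converged values:
  [0] [-5,-1]
  [1] [-4,0]
  [2] [-6,1]
  [3] [-5,-2]
  [4] [-4,0]
  [5] [-4,2]
  [6] [-5,1]
  [7] [-5,1]

[-5,1]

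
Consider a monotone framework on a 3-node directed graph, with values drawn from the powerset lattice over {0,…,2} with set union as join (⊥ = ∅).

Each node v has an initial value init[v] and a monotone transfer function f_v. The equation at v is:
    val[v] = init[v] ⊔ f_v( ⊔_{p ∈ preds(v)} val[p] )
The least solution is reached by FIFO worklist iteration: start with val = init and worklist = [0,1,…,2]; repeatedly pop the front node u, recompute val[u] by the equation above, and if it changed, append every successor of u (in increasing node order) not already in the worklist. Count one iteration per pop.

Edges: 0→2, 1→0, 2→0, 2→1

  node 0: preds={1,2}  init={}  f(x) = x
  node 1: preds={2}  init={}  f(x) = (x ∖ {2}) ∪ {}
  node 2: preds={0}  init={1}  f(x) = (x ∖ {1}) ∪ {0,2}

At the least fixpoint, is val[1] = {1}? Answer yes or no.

no

Worklist (7 pops):
  #1 pop 0: in={1} → {1} (was {}); enqueue []
  #2 pop 1: in={1} → {1} (was {}); enqueue [0]
  #3 pop 2: in={1} → {0,1,2} (was {1}); enqueue [1]
  #4 pop 0: in={0,1,2} → {0,1,2} (was {1}); enqueue [2]
  #5 pop 1: in={0,1,2} → {0,1} (was {1}); enqueue [0]
  #6 pop 2: in={0,1,2} → {0,1,2} (no change)
  #7 pop 0: in={0,1,2} → {0,1,2} (no change)

Fixpoint:
  val[0] = {0,1,2}
  val[1] = {0,1}
  val[2] = {0,1,2}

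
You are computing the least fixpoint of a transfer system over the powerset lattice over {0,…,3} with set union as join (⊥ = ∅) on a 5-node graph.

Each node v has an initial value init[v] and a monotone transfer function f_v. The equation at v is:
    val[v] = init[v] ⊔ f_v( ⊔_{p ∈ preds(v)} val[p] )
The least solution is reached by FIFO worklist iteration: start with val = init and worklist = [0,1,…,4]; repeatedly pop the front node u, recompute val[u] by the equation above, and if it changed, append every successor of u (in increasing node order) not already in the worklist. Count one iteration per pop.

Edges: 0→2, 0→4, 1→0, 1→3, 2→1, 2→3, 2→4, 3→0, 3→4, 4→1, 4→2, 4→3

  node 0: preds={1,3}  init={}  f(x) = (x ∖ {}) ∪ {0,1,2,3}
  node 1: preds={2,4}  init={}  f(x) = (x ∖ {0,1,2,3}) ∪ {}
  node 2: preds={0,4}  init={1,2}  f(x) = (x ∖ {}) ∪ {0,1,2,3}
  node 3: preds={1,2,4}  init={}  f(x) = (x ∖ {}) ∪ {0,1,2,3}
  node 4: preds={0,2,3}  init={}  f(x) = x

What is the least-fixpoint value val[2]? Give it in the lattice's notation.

{0,1,2,3}

Iteration log — 9 steps:
  step 1. node 0  ⊔preds={}  new={0,1,2,3}  old={}  +wl: 
  step 2. node 1  ⊔preds={1,2}  new={}  stable
  step 3. node 2  ⊔preds={0,1,2,3}  new={0,1,2,3}  old={1,2}  +wl: 1
  step 4. node 3  ⊔preds={0,1,2,3}  new={0,1,2,3}  old={}  +wl: 0
  step 5. node 4  ⊔preds={0,1,2,3}  new={0,1,2,3}  old={}  +wl: 2,3
  step 6. node 1  ⊔preds={0,1,2,3}  new={}  stable
  step 7. node 0  ⊔preds={0,1,2,3}  new={0,1,2,3}  stable
  step 8. node 2  ⊔preds={0,1,2,3}  new={0,1,2,3}  stable
  step 9. node 3  ⊔preds={0,1,2,3}  new={0,1,2,3}  stable

Least fixpoint reached:
  node 0: {0,1,2,3}
  node 1: {}
  node 2: {0,1,2,3}
  node 3: {0,1,2,3}
  node 4: {0,1,2,3}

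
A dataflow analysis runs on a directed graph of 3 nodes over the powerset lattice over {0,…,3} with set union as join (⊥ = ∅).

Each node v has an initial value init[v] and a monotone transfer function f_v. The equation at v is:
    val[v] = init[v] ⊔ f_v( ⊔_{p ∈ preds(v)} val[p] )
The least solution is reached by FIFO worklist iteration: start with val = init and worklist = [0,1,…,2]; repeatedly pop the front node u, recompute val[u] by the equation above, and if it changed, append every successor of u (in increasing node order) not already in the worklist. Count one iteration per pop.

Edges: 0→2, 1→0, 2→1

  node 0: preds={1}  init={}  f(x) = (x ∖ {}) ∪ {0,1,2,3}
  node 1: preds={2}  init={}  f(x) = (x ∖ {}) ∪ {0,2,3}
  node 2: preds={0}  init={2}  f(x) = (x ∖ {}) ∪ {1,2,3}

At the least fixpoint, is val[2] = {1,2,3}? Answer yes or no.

no

Iteration log — 6 steps:
  step 1. node 0  ⊔preds={}  new={0,1,2,3}  old={}  +wl: 
  step 2. node 1  ⊔preds={2}  new={0,2,3}  old={}  +wl: 0
  step 3. node 2  ⊔preds={0,1,2,3}  new={0,1,2,3}  old={2}  +wl: 1
  step 4. node 0  ⊔preds={0,2,3}  new={0,1,2,3}  stable
  step 5. node 1  ⊔preds={0,1,2,3}  new={0,1,2,3}  old={0,2,3}  +wl: 0
  step 6. node 0  ⊔preds={0,1,2,3}  new={0,1,2,3}  stable

Least fixpoint reached:
  node 0: {0,1,2,3}
  node 1: {0,1,2,3}
  node 2: {0,1,2,3}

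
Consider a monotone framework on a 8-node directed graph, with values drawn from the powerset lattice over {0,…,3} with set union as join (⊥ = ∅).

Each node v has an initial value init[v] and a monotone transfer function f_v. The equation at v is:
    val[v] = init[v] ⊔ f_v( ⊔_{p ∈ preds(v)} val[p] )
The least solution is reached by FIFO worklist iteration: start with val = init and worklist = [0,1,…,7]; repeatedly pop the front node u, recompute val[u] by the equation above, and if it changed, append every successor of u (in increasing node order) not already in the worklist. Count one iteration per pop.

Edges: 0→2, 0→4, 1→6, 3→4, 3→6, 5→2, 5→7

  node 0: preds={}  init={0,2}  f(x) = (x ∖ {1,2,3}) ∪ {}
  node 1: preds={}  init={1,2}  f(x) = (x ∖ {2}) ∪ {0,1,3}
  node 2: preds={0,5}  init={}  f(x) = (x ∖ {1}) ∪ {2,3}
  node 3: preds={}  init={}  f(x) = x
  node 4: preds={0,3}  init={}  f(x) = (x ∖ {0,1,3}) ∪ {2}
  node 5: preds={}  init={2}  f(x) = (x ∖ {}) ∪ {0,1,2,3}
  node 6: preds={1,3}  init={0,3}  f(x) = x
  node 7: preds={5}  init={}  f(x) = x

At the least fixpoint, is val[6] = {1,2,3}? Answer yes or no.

Iteration log — 9 steps:
  step 1. node 0  ⊔preds={}  new={0,2}  stable
  step 2. node 1  ⊔preds={}  new={0,1,2,3}  old={1,2}  +wl: 
  step 3. node 2  ⊔preds={0,2}  new={0,2,3}  old={}  +wl: 
  step 4. node 3  ⊔preds={}  new={}  stable
  step 5. node 4  ⊔preds={0,2}  new={2}  old={}  +wl: 
  step 6. node 5  ⊔preds={}  new={0,1,2,3}  old={2}  +wl: 2
  step 7. node 6  ⊔preds={0,1,2,3}  new={0,1,2,3}  old={0,3}  +wl: 
  step 8. node 7  ⊔preds={0,1,2,3}  new={0,1,2,3}  old={}  +wl: 
  step 9. node 2  ⊔preds={0,1,2,3}  new={0,2,3}  stable

Least fixpoint reached:
  node 0: {0,2}
  node 1: {0,1,2,3}
  node 2: {0,2,3}
  node 3: {}
  node 4: {2}
  node 5: {0,1,2,3}
  node 6: {0,1,2,3}
  node 7: {0,1,2,3}

no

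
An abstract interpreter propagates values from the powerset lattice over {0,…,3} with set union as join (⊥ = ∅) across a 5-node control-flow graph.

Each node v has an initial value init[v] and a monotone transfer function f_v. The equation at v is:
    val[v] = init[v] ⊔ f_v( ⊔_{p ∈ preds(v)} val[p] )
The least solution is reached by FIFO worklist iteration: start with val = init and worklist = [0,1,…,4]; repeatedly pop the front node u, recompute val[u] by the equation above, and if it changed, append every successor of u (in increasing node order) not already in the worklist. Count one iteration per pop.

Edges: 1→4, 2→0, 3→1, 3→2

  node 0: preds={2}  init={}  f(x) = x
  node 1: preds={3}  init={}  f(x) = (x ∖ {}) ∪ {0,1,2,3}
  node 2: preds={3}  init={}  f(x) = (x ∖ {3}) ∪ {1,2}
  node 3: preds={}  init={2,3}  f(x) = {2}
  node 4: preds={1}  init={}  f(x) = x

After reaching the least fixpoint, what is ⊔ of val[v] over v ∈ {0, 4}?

{0,1,2,3}

Trace (6 dequeues):
  [1] u=0 | in {} | out {} | ==
  [2] u=1 | in {2,3} | out {0,1,2,3} | prev {} | push {}
  [3] u=2 | in {2,3} | out {1,2} | prev {} | push {0}
  [4] u=3 | in {} | out {2,3} | ==
  [5] u=4 | in {0,1,2,3} | out {0,1,2,3} | prev {} | push {}
  [6] u=0 | in {1,2} | out {1,2} | prev {} | push {}

Converged values:
  [0] {1,2}
  [1] {0,1,2,3}
  [2] {1,2}
  [3] {2,3}
  [4] {0,1,2,3}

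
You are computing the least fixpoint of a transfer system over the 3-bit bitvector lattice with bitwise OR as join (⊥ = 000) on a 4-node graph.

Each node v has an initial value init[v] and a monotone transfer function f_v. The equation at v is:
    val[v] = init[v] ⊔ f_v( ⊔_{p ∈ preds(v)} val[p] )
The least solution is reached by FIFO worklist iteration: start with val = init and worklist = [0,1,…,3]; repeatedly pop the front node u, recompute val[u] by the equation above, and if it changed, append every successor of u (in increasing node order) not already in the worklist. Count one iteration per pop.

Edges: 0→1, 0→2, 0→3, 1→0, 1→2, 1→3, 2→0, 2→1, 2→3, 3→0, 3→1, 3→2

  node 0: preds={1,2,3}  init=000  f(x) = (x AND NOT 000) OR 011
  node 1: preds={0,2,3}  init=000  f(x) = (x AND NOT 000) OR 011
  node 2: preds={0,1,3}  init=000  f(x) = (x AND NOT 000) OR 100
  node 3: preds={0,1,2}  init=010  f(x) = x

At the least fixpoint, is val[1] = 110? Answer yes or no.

no

Trace (9 dequeues):
  [1] u=0 | in 010 | out 011 | prev 000 | push {}
  [2] u=1 | in 011 | out 011 | prev 000 | push {0}
  [3] u=2 | in 011 | out 111 | prev 000 | push {1}
  [4] u=3 | in 111 | out 111 | prev 010 | push {2}
  [5] u=0 | in 111 | out 111 | prev 011 | push {3}
  [6] u=1 | in 111 | out 111 | prev 011 | push {0}
  [7] u=2 | in 111 | out 111 | ==
  [8] u=3 | in 111 | out 111 | ==
  [9] u=0 | in 111 | out 111 | ==

Converged values:
  [0] 111
  [1] 111
  [2] 111
  [3] 111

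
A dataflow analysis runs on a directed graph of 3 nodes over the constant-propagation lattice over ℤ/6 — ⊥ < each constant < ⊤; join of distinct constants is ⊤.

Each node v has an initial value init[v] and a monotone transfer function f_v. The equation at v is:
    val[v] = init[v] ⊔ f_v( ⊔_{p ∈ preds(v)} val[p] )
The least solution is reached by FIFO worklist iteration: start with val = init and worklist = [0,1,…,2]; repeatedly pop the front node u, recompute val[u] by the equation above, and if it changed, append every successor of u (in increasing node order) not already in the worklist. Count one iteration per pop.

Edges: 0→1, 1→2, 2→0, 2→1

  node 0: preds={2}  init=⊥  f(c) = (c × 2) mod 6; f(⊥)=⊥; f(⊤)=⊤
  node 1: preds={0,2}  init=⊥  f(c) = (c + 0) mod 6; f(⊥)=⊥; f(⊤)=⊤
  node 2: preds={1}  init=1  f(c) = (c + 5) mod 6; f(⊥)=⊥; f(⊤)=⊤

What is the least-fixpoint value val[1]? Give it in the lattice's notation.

⊤

Trace (5 dequeues):
  [1] u=0 | in 1 | out 2 | prev ⊥ | push {}
  [2] u=1 | in ⊤ | out ⊤ | prev ⊥ | push {}
  [3] u=2 | in ⊤ | out ⊤ | prev 1 | push {0,1}
  [4] u=0 | in ⊤ | out ⊤ | prev 2 | push {}
  [5] u=1 | in ⊤ | out ⊤ | ==

Converged values:
  [0] ⊤
  [1] ⊤
  [2] ⊤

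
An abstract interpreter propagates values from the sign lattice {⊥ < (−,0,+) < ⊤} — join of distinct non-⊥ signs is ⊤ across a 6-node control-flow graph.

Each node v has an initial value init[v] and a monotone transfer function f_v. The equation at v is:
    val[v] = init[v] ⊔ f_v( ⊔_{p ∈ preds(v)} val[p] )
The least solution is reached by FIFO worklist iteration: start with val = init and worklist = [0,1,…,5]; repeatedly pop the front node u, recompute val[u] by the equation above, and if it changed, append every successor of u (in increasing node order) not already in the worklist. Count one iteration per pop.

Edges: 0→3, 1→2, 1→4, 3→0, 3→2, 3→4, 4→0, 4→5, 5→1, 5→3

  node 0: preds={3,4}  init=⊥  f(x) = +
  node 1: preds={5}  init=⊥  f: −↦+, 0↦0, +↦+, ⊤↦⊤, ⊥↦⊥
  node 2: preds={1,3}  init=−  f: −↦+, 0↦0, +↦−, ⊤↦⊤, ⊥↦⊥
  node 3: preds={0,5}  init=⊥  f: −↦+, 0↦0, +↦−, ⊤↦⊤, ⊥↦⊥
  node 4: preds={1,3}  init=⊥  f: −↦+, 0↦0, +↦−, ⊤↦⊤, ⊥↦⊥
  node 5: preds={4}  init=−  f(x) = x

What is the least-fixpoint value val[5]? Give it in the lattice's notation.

⊤

Trace (12 dequeues):
  [1] u=0 | in ⊥ | out + | prev ⊥ | push {}
  [2] u=1 | in − | out + | prev ⊥ | push {}
  [3] u=2 | in + | out − | ==
  [4] u=3 | in ⊤ | out ⊤ | prev ⊥ | push {0,2}
  [5] u=4 | in ⊤ | out ⊤ | prev ⊥ | push {}
  [6] u=5 | in ⊤ | out ⊤ | prev − | push {1,3}
  [7] u=0 | in ⊤ | out + | ==
  [8] u=2 | in ⊤ | out ⊤ | prev − | push {}
  [9] u=1 | in ⊤ | out ⊤ | prev + | push {2,4}
  [10] u=3 | in ⊤ | out ⊤ | ==
  [11] u=2 | in ⊤ | out ⊤ | ==
  [12] u=4 | in ⊤ | out ⊤ | ==

Converged values:
  [0] +
  [1] ⊤
  [2] ⊤
  [3] ⊤
  [4] ⊤
  [5] ⊤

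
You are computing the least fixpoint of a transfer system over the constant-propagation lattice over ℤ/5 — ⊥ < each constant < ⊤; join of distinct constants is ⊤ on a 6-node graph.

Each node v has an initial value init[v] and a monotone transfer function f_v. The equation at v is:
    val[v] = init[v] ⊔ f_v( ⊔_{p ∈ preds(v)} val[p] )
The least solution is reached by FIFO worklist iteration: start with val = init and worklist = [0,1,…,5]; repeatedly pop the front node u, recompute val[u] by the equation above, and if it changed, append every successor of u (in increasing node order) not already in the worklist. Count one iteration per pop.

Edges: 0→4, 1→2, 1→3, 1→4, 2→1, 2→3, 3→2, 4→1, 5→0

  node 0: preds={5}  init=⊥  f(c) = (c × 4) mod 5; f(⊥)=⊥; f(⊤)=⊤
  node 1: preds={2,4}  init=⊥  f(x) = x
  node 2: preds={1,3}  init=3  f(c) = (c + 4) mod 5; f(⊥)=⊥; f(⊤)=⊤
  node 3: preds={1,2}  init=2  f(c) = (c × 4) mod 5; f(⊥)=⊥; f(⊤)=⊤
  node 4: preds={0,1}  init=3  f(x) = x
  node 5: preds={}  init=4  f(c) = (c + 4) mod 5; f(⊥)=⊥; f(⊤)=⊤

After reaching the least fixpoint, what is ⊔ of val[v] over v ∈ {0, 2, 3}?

⊤

Trace (10 dequeues):
  [1] u=0 | in 4 | out 1 | prev ⊥ | push {}
  [2] u=1 | in 3 | out 3 | prev ⊥ | push {}
  [3] u=2 | in ⊤ | out ⊤ | prev 3 | push {1}
  [4] u=3 | in ⊤ | out ⊤ | prev 2 | push {2}
  [5] u=4 | in ⊤ | out ⊤ | prev 3 | push {}
  [6] u=5 | in ⊥ | out 4 | ==
  [7] u=1 | in ⊤ | out ⊤ | prev 3 | push {3,4}
  [8] u=2 | in ⊤ | out ⊤ | ==
  [9] u=3 | in ⊤ | out ⊤ | ==
  [10] u=4 | in ⊤ | out ⊤ | ==

Converged values:
  [0] 1
  [1] ⊤
  [2] ⊤
  [3] ⊤
  [4] ⊤
  [5] 4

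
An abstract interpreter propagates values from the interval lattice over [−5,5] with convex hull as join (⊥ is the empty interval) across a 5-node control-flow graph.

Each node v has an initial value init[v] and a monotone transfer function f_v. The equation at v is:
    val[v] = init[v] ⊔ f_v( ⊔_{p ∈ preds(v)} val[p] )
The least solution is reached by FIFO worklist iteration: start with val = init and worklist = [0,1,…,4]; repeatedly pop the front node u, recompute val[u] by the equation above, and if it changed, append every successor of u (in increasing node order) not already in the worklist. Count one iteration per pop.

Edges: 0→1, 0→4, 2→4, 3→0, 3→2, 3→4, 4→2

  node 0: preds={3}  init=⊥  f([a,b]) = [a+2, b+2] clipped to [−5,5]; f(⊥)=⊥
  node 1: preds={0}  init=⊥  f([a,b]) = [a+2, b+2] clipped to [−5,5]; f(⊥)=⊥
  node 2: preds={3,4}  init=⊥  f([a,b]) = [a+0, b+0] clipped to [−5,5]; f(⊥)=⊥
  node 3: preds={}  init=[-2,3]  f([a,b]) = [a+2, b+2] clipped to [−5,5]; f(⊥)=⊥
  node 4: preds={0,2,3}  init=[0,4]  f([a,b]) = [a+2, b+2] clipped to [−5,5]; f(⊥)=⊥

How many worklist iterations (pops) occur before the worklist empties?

7

Trace (7 dequeues):
  [1] u=0 | in [-2,3] | out [0,5] | prev ⊥ | push {}
  [2] u=1 | in [0,5] | out [2,5] | prev ⊥ | push {}
  [3] u=2 | in [-2,4] | out [-2,4] | prev ⊥ | push {}
  [4] u=3 | in ⊥ | out [-2,3] | ==
  [5] u=4 | in [-2,5] | out [0,5] | prev [0,4] | push {2}
  [6] u=2 | in [-2,5] | out [-2,5] | prev [-2,4] | push {4}
  [7] u=4 | in [-2,5] | out [0,5] | ==

Converged values:
  [0] [0,5]
  [1] [2,5]
  [2] [-2,5]
  [3] [-2,3]
  [4] [0,5]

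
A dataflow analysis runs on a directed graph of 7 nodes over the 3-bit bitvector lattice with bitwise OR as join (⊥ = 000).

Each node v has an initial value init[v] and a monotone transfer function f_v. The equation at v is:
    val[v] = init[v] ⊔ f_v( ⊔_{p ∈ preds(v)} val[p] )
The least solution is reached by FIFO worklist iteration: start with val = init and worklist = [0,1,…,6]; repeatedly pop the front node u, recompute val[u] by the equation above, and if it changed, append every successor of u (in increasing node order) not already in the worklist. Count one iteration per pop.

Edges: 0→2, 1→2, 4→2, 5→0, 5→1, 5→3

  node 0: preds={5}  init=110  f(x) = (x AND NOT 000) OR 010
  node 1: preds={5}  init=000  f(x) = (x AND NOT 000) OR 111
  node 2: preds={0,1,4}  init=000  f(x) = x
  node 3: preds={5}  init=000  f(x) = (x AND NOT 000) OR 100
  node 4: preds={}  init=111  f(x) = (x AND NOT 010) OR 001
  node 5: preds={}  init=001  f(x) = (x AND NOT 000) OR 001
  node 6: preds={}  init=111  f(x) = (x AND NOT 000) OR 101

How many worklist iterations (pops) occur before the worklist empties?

7

Worklist (7 pops):
  #1 pop 0: in=001 → 111 (was 110); enqueue []
  #2 pop 1: in=001 → 111 (was 000); enqueue []
  #3 pop 2: in=111 → 111 (was 000); enqueue []
  #4 pop 3: in=001 → 101 (was 000); enqueue []
  #5 pop 4: in=000 → 111 (no change)
  #6 pop 5: in=000 → 001 (no change)
  #7 pop 6: in=000 → 111 (no change)

Fixpoint:
  val[0] = 111
  val[1] = 111
  val[2] = 111
  val[3] = 101
  val[4] = 111
  val[5] = 001
  val[6] = 111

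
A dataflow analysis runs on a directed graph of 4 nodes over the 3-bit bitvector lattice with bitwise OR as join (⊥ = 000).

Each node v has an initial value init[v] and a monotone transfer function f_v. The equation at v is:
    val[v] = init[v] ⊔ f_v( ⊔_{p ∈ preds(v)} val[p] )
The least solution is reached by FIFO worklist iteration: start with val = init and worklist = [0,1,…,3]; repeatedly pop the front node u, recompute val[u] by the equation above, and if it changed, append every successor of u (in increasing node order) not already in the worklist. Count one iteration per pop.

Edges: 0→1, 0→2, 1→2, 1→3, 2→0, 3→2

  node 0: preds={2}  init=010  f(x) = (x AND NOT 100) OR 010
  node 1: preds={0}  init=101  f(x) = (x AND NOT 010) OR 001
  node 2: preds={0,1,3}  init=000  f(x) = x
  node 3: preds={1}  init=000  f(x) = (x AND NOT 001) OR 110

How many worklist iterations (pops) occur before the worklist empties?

Trace (7 dequeues):
  [1] u=0 | in 000 | out 010 | ==
  [2] u=1 | in 010 | out 101 | ==
  [3] u=2 | in 111 | out 111 | prev 000 | push {0}
  [4] u=3 | in 101 | out 110 | prev 000 | push {2}
  [5] u=0 | in 111 | out 011 | prev 010 | push {1}
  [6] u=2 | in 111 | out 111 | ==
  [7] u=1 | in 011 | out 101 | ==

Converged values:
  [0] 011
  [1] 101
  [2] 111
  [3] 110

7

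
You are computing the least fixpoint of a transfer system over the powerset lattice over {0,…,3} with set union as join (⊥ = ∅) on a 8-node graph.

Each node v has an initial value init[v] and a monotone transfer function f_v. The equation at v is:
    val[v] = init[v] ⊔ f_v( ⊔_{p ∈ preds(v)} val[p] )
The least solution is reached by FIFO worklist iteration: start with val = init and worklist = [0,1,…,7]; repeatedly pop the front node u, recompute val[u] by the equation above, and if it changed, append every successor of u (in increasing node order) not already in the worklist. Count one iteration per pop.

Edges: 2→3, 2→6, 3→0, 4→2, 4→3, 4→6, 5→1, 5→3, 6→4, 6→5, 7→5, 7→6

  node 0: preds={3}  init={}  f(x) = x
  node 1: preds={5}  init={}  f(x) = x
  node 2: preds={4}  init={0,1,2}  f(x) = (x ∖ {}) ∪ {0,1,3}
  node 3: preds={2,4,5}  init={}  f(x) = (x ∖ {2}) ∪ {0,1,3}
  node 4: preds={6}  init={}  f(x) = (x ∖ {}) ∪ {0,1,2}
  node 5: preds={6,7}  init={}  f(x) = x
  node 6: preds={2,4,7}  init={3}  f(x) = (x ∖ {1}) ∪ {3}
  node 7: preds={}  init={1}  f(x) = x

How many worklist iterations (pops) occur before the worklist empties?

16

Iteration log — 16 steps:
  step 1. node 0  ⊔preds={}  new={}  stable
  step 2. node 1  ⊔preds={}  new={}  stable
  step 3. node 2  ⊔preds={}  new={0,1,2,3}  old={0,1,2}  +wl: 
  step 4. node 3  ⊔preds={0,1,2,3}  new={0,1,3}  old={}  +wl: 0
  step 5. node 4  ⊔preds={3}  new={0,1,2,3}  old={}  +wl: 2,3
  step 6. node 5  ⊔preds={1,3}  new={1,3}  old={}  +wl: 1
  step 7. node 6  ⊔preds={0,1,2,3}  new={0,2,3}  old={3}  +wl: 4,5
  step 8. node 7  ⊔preds={}  new={1}  stable
  step 9. node 0  ⊔preds={0,1,3}  new={0,1,3}  old={}  +wl: 
  step 10. node 2  ⊔preds={0,1,2,3}  new={0,1,2,3}  stable
  step 11. node 3  ⊔preds={0,1,2,3}  new={0,1,3}  stable
  step 12. node 1  ⊔preds={1,3}  new={1,3}  old={}  +wl: 
  step 13. node 4  ⊔preds={0,2,3}  new={0,1,2,3}  stable
  step 14. node 5  ⊔preds={0,1,2,3}  new={0,1,2,3}  old={1,3}  +wl: 1,3
  step 15. node 1  ⊔preds={0,1,2,3}  new={0,1,2,3}  old={1,3}  +wl: 
  step 16. node 3  ⊔preds={0,1,2,3}  new={0,1,3}  stable

Least fixpoint reached:
  node 0: {0,1,3}
  node 1: {0,1,2,3}
  node 2: {0,1,2,3}
  node 3: {0,1,3}
  node 4: {0,1,2,3}
  node 5: {0,1,2,3}
  node 6: {0,2,3}
  node 7: {1}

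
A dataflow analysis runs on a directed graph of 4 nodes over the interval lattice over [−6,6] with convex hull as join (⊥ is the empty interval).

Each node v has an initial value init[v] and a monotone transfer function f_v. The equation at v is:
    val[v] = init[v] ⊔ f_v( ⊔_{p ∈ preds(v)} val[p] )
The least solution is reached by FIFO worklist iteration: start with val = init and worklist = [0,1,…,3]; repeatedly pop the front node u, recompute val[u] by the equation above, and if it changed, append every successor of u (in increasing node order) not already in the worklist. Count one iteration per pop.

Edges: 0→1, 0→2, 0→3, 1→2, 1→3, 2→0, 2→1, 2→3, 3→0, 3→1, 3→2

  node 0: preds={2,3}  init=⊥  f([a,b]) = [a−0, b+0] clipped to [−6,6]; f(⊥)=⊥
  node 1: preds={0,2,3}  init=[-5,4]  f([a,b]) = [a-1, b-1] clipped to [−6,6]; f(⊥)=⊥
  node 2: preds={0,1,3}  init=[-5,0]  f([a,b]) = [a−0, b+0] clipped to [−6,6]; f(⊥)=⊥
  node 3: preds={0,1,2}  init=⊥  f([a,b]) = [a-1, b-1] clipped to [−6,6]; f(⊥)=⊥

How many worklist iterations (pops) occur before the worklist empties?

8

Iteration log — 8 steps:
  step 1. node 0  ⊔preds=[-5,0]  new=[-5,0]  old=⊥  +wl: 
  step 2. node 1  ⊔preds=[-5,0]  new=[-6,4]  old=[-5,4]  +wl: 
  step 3. node 2  ⊔preds=[-6,4]  new=[-6,4]  old=[-5,0]  +wl: 0,1
  step 4. node 3  ⊔preds=[-6,4]  new=[-6,3]  old=⊥  +wl: 2
  step 5. node 0  ⊔preds=[-6,4]  new=[-6,4]  old=[-5,0]  +wl: 3
  step 6. node 1  ⊔preds=[-6,4]  new=[-6,4]  stable
  step 7. node 2  ⊔preds=[-6,4]  new=[-6,4]  stable
  step 8. node 3  ⊔preds=[-6,4]  new=[-6,3]  stable

Least fixpoint reached:
  node 0: [-6,4]
  node 1: [-6,4]
  node 2: [-6,4]
  node 3: [-6,3]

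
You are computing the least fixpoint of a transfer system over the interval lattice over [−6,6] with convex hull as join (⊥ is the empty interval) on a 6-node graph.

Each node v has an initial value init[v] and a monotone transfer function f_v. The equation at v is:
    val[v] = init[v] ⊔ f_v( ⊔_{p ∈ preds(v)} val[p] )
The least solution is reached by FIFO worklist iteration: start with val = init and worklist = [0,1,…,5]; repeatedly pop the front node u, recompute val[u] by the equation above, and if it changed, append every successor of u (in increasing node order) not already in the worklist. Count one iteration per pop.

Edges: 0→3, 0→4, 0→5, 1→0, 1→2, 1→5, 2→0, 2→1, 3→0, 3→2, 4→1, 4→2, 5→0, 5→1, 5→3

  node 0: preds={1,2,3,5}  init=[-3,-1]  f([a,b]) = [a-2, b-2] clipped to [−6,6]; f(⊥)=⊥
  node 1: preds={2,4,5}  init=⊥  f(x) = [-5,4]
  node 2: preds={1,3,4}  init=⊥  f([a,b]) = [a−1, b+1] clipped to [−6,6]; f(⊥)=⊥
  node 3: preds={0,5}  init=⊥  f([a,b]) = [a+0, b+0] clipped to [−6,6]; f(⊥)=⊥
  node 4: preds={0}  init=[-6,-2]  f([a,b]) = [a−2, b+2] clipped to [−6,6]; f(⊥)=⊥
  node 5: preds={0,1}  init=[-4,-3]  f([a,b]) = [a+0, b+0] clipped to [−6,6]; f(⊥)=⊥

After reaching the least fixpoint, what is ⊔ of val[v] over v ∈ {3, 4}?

Trace (21 dequeues):
  [1] u=0 | in [-4,-3] | out [-6,-1] | prev [-3,-1] | push {}
  [2] u=1 | in [-6,-2] | out [-5,4] | prev ⊥ | push {0}
  [3] u=2 | in [-6,4] | out [-6,5] | prev ⊥ | push {1}
  [4] u=3 | in [-6,-1] | out [-6,-1] | prev ⊥ | push {2}
  [5] u=4 | in [-6,-1] | out [-6,1] | prev [-6,-2] | push {}
  [6] u=5 | in [-6,4] | out [-6,4] | prev [-4,-3] | push {3}
  [7] u=0 | in [-6,5] | out [-6,3] | prev [-6,-1] | push {4,5}
  [8] u=1 | in [-6,5] | out [-5,4] | ==
  [9] u=2 | in [-6,4] | out [-6,5] | ==
  [10] u=3 | in [-6,4] | out [-6,4] | prev [-6,-1] | push {0,2}
  [11] u=4 | in [-6,3] | out [-6,5] | prev [-6,1] | push {1}
  [12] u=5 | in [-6,4] | out [-6,4] | ==
  [13] u=0 | in [-6,5] | out [-6,3] | ==
  [14] u=2 | in [-6,5] | out [-6,6] | prev [-6,5] | push {0}
  [15] u=1 | in [-6,6] | out [-5,4] | ==
  [16] u=0 | in [-6,6] | out [-6,4] | prev [-6,3] | push {3,4,5}
  [17] u=3 | in [-6,4] | out [-6,4] | ==
  [18] u=4 | in [-6,4] | out [-6,6] | prev [-6,5] | push {1,2}
  [19] u=5 | in [-6,4] | out [-6,4] | ==
  [20] u=1 | in [-6,6] | out [-5,4] | ==
  [21] u=2 | in [-6,6] | out [-6,6] | ==

Converged values:
  [0] [-6,4]
  [1] [-5,4]
  [2] [-6,6]
  [3] [-6,4]
  [4] [-6,6]
  [5] [-6,4]

[-6,6]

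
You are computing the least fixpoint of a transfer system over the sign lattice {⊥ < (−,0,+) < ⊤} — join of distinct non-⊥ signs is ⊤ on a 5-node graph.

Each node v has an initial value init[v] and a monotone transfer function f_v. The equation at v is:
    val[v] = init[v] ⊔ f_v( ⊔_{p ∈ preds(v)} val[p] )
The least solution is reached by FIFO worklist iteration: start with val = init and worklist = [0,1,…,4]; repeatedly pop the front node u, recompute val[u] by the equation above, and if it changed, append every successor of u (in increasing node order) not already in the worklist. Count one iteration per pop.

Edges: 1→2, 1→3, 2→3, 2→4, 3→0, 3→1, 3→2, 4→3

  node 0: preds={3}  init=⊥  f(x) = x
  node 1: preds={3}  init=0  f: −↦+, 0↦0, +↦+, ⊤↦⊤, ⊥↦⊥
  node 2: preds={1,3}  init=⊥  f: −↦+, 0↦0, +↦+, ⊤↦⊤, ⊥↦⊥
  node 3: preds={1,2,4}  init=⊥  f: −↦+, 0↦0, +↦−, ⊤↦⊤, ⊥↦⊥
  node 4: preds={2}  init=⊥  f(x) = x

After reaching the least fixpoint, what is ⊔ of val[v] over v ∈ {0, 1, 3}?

Trace (9 dequeues):
  [1] u=0 | in ⊥ | out ⊥ | ==
  [2] u=1 | in ⊥ | out 0 | ==
  [3] u=2 | in 0 | out 0 | prev ⊥ | push {}
  [4] u=3 | in 0 | out 0 | prev ⊥ | push {0,1,2}
  [5] u=4 | in 0 | out 0 | prev ⊥ | push {3}
  [6] u=0 | in 0 | out 0 | prev ⊥ | push {}
  [7] u=1 | in 0 | out 0 | ==
  [8] u=2 | in 0 | out 0 | ==
  [9] u=3 | in 0 | out 0 | ==

Converged values:
  [0] 0
  [1] 0
  [2] 0
  [3] 0
  [4] 0

0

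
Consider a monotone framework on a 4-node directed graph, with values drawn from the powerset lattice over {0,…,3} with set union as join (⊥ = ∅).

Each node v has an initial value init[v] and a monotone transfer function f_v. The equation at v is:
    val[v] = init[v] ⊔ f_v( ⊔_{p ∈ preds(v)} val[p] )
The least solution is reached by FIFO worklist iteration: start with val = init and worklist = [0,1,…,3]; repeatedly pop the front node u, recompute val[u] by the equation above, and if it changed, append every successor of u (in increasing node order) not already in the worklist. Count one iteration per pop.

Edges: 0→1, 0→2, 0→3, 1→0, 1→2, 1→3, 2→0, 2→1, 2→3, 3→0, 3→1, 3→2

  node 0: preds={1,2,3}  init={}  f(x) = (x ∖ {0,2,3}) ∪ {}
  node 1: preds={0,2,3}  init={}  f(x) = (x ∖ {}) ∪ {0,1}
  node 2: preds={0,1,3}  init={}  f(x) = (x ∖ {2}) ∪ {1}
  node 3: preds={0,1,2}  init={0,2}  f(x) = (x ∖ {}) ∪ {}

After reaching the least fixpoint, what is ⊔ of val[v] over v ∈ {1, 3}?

{0,1,2}

Worklist (8 pops):
  #1 pop 0: in={0,2} → {} (no change)
  #2 pop 1: in={0,2} → {0,1,2} (was {}); enqueue [0]
  #3 pop 2: in={0,1,2} → {0,1} (was {}); enqueue [1]
  #4 pop 3: in={0,1,2} → {0,1,2} (was {0,2}); enqueue [2]
  #5 pop 0: in={0,1,2} → {1} (was {}); enqueue [3]
  #6 pop 1: in={0,1,2} → {0,1,2} (no change)
  #7 pop 2: in={0,1,2} → {0,1} (no change)
  #8 pop 3: in={0,1,2} → {0,1,2} (no change)

Fixpoint:
  val[0] = {1}
  val[1] = {0,1,2}
  val[2] = {0,1}
  val[3] = {0,1,2}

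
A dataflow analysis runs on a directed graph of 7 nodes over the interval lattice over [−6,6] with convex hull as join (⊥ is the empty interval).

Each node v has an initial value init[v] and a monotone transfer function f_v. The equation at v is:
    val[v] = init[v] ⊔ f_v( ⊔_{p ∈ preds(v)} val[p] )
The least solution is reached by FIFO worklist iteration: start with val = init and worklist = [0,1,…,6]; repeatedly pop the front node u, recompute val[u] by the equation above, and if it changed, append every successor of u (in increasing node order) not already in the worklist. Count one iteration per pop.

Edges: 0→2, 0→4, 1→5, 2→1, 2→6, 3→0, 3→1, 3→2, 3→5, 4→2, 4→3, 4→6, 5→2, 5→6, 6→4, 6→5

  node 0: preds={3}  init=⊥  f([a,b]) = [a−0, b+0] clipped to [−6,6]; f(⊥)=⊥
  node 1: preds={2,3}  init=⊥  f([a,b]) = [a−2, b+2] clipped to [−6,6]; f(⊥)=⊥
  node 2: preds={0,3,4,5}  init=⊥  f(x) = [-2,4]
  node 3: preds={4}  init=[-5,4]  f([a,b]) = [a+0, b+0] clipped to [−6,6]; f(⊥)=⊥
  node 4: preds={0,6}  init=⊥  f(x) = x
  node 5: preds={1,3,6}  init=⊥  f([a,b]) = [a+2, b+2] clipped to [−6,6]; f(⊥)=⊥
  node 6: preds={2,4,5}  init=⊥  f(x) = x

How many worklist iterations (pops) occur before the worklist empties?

20

Worklist (20 pops):
  #1 pop 0: in=[-5,4] → [-5,4] (was ⊥); enqueue []
  #2 pop 1: in=[-5,4] → [-6,6] (was ⊥); enqueue []
  #3 pop 2: in=[-5,4] → [-2,4] (was ⊥); enqueue [1]
  #4 pop 3: in=⊥ → [-5,4] (no change)
  #5 pop 4: in=[-5,4] → [-5,4] (was ⊥); enqueue [2,3]
  #6 pop 5: in=[-6,6] → [-4,6] (was ⊥); enqueue []
  #7 pop 6: in=[-5,6] → [-5,6] (was ⊥); enqueue [4,5]
  #8 pop 1: in=[-5,4] → [-6,6] (no change)
  #9 pop 2: in=[-5,6] → [-2,4] (no change)
  #10 pop 3: in=[-5,4] → [-5,4] (no change)
  #11 pop 4: in=[-5,6] → [-5,6] (was [-5,4]); enqueue [2,3,6]
  #12 pop 5: in=[-6,6] → [-4,6] (no change)
  #13 pop 2: in=[-5,6] → [-2,4] (no change)
  #14 pop 3: in=[-5,6] → [-5,6] (was [-5,4]); enqueue [0,1,2,5]
  #15 pop 6: in=[-5,6] → [-5,6] (no change)
  #16 pop 0: in=[-5,6] → [-5,6] (was [-5,4]); enqueue [4]
  #17 pop 1: in=[-5,6] → [-6,6] (no change)
  #18 pop 2: in=[-5,6] → [-2,4] (no change)
  #19 pop 5: in=[-6,6] → [-4,6] (no change)
  #20 pop 4: in=[-5,6] → [-5,6] (no change)

Fixpoint:
  val[0] = [-5,6]
  val[1] = [-6,6]
  val[2] = [-2,4]
  val[3] = [-5,6]
  val[4] = [-5,6]
  val[5] = [-4,6]
  val[6] = [-5,6]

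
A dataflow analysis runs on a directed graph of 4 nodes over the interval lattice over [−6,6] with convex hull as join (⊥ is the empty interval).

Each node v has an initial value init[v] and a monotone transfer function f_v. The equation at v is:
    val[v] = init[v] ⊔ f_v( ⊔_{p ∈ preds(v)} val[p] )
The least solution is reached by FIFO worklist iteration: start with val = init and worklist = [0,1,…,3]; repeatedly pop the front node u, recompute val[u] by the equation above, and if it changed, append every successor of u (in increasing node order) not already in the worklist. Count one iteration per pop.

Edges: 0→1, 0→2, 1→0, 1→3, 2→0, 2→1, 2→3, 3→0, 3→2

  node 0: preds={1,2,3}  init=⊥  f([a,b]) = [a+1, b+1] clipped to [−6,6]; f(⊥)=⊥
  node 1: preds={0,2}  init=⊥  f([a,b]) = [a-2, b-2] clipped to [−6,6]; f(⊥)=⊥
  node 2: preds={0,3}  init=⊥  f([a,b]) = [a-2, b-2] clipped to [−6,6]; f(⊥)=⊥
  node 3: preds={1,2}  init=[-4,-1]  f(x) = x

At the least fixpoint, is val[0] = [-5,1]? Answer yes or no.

no

Iteration log — 9 steps:
  step 1. node 0  ⊔preds=[-4,-1]  new=[-3,0]  old=⊥  +wl: 
  step 2. node 1  ⊔preds=[-3,0]  new=[-5,-2]  old=⊥  +wl: 0
  step 3. node 2  ⊔preds=[-4,0]  new=[-6,-2]  old=⊥  +wl: 1
  step 4. node 3  ⊔preds=[-6,-2]  new=[-6,-1]  old=[-4,-1]  +wl: 2
  step 5. node 0  ⊔preds=[-6,-1]  new=[-5,0]  old=[-3,0]  +wl: 
  step 6. node 1  ⊔preds=[-6,0]  new=[-6,-2]  old=[-5,-2]  +wl: 0,3
  step 7. node 2  ⊔preds=[-6,0]  new=[-6,-2]  stable
  step 8. node 0  ⊔preds=[-6,-1]  new=[-5,0]  stable
  step 9. node 3  ⊔preds=[-6,-2]  new=[-6,-1]  stable

Least fixpoint reached:
  node 0: [-5,0]
  node 1: [-6,-2]
  node 2: [-6,-2]
  node 3: [-6,-1]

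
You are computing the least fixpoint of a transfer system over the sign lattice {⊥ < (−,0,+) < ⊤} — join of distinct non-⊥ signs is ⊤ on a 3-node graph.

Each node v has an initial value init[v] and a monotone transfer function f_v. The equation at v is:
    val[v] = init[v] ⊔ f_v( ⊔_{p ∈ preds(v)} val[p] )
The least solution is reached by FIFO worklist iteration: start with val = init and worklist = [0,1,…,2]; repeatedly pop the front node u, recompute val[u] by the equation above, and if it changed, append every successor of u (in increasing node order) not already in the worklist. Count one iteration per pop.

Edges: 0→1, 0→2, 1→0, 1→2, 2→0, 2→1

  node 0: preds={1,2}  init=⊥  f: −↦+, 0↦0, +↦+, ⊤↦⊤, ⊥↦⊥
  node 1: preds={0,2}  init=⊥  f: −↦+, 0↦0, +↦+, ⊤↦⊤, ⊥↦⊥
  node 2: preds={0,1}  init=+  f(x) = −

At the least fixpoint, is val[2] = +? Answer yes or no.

Worklist (7 pops):
  #1 pop 0: in=+ → + (was ⊥); enqueue []
  #2 pop 1: in=+ → + (was ⊥); enqueue [0]
  #3 pop 2: in=+ → ⊤ (was +); enqueue [1]
  #4 pop 0: in=⊤ → ⊤ (was +); enqueue [2]
  #5 pop 1: in=⊤ → ⊤ (was +); enqueue [0]
  #6 pop 2: in=⊤ → ⊤ (no change)
  #7 pop 0: in=⊤ → ⊤ (no change)

Fixpoint:
  val[0] = ⊤
  val[1] = ⊤
  val[2] = ⊤

no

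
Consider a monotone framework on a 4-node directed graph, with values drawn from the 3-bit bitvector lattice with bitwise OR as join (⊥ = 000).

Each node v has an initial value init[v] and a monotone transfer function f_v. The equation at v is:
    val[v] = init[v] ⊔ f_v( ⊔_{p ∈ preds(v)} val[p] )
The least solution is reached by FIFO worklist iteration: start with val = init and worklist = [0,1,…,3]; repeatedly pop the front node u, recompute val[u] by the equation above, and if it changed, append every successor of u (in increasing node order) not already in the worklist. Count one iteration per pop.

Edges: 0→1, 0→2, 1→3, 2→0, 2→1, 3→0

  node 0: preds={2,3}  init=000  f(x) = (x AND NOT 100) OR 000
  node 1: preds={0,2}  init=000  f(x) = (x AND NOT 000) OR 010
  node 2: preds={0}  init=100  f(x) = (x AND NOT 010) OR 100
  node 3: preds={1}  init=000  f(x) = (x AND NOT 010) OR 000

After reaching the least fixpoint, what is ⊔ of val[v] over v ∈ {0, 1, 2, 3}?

110

Iteration log — 5 steps:
  step 1. node 0  ⊔preds=100  new=000  stable
  step 2. node 1  ⊔preds=100  new=110  old=000  +wl: 
  step 3. node 2  ⊔preds=000  new=100  stable
  step 4. node 3  ⊔preds=110  new=100  old=000  +wl: 0
  step 5. node 0  ⊔preds=100  new=000  stable

Least fixpoint reached:
  node 0: 000
  node 1: 110
  node 2: 100
  node 3: 100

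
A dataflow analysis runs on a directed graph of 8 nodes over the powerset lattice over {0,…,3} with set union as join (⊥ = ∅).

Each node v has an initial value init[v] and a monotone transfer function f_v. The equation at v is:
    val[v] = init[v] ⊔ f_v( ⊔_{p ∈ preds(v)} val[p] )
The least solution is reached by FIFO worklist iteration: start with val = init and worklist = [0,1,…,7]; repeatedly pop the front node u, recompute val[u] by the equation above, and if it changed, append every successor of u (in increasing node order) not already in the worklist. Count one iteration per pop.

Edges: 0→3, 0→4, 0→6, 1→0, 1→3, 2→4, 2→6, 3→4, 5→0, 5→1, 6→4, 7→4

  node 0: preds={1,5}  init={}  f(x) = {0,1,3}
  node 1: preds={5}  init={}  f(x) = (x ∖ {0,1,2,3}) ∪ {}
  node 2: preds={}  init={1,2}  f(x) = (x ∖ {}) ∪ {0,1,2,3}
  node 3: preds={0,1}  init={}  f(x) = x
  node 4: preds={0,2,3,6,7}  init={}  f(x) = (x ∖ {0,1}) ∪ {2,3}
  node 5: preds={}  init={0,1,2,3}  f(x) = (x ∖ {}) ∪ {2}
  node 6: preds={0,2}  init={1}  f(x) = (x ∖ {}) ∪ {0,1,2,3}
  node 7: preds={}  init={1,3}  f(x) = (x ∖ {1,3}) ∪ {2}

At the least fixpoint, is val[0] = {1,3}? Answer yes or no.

no

Worklist (9 pops):
  #1 pop 0: in={0,1,2,3} → {0,1,3} (was {}); enqueue []
  #2 pop 1: in={0,1,2,3} → {} (no change)
  #3 pop 2: in={} → {0,1,2,3} (was {1,2}); enqueue []
  #4 pop 3: in={0,1,3} → {0,1,3} (was {}); enqueue []
  #5 pop 4: in={0,1,2,3} → {2,3} (was {}); enqueue []
  #6 pop 5: in={} → {0,1,2,3} (no change)
  #7 pop 6: in={0,1,2,3} → {0,1,2,3} (was {1}); enqueue [4]
  #8 pop 7: in={} → {1,2,3} (was {1,3}); enqueue []
  #9 pop 4: in={0,1,2,3} → {2,3} (no change)

Fixpoint:
  val[0] = {0,1,3}
  val[1] = {}
  val[2] = {0,1,2,3}
  val[3] = {0,1,3}
  val[4] = {2,3}
  val[5] = {0,1,2,3}
  val[6] = {0,1,2,3}
  val[7] = {1,2,3}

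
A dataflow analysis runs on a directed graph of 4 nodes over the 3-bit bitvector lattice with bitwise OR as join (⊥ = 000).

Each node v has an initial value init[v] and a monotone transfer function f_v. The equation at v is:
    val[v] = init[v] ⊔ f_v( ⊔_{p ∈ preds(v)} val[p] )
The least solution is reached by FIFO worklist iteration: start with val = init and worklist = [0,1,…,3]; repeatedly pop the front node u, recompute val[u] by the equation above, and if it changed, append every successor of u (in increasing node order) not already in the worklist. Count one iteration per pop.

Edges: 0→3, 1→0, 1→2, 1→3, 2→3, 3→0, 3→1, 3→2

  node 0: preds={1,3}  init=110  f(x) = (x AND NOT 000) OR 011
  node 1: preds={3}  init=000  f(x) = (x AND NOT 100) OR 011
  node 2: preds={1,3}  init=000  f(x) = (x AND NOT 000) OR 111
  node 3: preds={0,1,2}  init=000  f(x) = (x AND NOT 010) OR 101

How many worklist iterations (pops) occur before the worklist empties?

Trace (7 dequeues):
  [1] u=0 | in 000 | out 111 | prev 110 | push {}
  [2] u=1 | in 000 | out 011 | prev 000 | push {0}
  [3] u=2 | in 011 | out 111 | prev 000 | push {}
  [4] u=3 | in 111 | out 101 | prev 000 | push {1,2}
  [5] u=0 | in 111 | out 111 | ==
  [6] u=1 | in 101 | out 011 | ==
  [7] u=2 | in 111 | out 111 | ==

Converged values:
  [0] 111
  [1] 011
  [2] 111
  [3] 101

7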